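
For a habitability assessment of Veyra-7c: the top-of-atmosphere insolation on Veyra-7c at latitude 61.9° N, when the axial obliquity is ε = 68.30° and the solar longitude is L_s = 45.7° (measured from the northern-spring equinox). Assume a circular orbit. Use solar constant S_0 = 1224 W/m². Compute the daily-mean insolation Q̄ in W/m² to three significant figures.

Solar declination: sin δ = sin ε · sin L_s = sin 68.30° × sin 45.7° = 0.66497, so δ = +41.680°.
cos h₀ = −tan(+61.9°) tan(+41.680°) = -1.6675 ≤ −1 ⇒ polar day, h₀ = π.
Bracket: h₀ sin ϕ sin δ + cos ϕ cos δ sin h₀ = 3.1416×0.88213×0.66497 + 0.47101×0.74687×0.00000 = 1.842831 + 0.000000 = 1.842831.
Q̄ = (S_0/π) × [bracket] = (1224/π) × 1.842831 = 718.0 W/m².

Q̄ ≈ 718 W/m²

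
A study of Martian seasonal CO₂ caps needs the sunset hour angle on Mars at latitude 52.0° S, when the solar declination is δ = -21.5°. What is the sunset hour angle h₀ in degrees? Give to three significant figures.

cos h₀ = −tan ϕ · tan δ = −tan(-52.0°) × tan(-21.500°) = -0.5042, so h₀ = 2.0992 rad = 120.28°.

h₀ = 120°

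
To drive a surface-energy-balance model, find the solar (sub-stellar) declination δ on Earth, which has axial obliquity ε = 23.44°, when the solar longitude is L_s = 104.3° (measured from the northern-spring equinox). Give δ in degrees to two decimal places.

sin δ = sin ε · sin L_s = sin 23.44° × sin 104.3° = 0.385463.
δ = arcsin(0.385463) = +22.67°.

δ = +22.67°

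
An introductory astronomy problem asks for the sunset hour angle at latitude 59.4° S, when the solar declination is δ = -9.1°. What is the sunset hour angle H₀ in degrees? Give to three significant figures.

H₀ = 106°

cos H₀ = −tan φ · tan δ = −tan(-59.4°) × tan(-9.100°) = -0.2708, so H₀ = 1.8451 rad = 105.71°.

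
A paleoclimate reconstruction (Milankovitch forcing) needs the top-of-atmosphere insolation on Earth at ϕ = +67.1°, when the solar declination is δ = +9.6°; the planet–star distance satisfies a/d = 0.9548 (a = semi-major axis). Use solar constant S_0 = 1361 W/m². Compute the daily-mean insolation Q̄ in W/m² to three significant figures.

cos h₀ = −tan(+67.1°) tan(+9.600°) = -0.4004, h₀ = 1.9828 rad.
Bracket: h₀ sin ϕ sin δ + cos ϕ cos δ sin h₀ = 1.9828×0.92119×0.16677 + 0.38912×0.98600×0.91634 = 0.304611 + 0.351574 = 0.656185.
Inverse-square distance factor (a/d)² = 0.9548² = 0.911643.
Q̄ = (S_0/π) × 0.911643 × [bracket] = (1361/π) × 0.911643 × 0.656185 = 259.2 W/m².

Q̄ ≈ 259 W/m²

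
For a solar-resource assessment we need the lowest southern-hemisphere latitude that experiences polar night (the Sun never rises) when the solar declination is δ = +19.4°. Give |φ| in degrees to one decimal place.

|φ| = 70.6°

Polar night requires cos H₀ = −tan φ tan δ ≥ 1, i.e. tan φ tan δ ≤ −1.
The boundary is |tan φ| · |tan δ| = 1, so |φ| = 90° − |δ| = 90° − 19.4° = 70.6° in the southern hemisphere.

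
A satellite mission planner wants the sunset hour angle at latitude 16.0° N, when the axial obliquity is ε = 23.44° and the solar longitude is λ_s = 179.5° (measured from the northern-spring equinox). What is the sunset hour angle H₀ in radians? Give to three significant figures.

Solar declination: sin δ = sin ε · sin λ_s = sin 23.44° × sin 179.5° = 0.00347, so δ = +0.199°.
cos H₀ = −tan φ · tan δ = −tan(+16.0°) × tan(+0.199°) = -0.0010, so H₀ = 1.5718 rad = 90.06°.

H₀ = 1.57 rad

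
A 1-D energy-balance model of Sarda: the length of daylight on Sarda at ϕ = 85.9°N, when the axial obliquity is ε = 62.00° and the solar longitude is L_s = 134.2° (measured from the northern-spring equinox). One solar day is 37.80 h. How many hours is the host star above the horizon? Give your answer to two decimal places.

Solar declination: sin δ = sin ε · sin L_s = sin 62.00° × sin 134.2° = 0.63299, so δ = +39.271°.
Sunrise equation: cos h₀ = −tan ϕ · tan δ = -11.4069 ≤ −1, so the host star never sets (polar day) and h₀ = π.
Daylight = 2h₀/(2π) × 37.80 h = (3.1416/π) × 37.80 = 37.80 h.

37.80 h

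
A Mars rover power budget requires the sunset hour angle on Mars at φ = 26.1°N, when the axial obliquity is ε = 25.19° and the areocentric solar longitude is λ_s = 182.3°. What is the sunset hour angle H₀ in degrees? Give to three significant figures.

H₀ = 89.5°

sin δ = sin 25.19° × sin 182.3° = -0.01708, so δ = -0.979°.
cos H₀ = −tan φ · tan δ = −tan(+26.1°) × tan(-0.979°) = 0.0084, so H₀ = 1.5624 rad = 89.52°.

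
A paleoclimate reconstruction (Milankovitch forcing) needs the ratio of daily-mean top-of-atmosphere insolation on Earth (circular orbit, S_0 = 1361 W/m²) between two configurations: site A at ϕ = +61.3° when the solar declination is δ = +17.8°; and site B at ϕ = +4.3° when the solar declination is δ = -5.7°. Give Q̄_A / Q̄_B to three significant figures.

— Configuration A (ϕ=+61.3°):
cos h₀ = −tan(+61.3°) tan(+17.800°) = -0.5864, h₀ = 2.1974 rad.
Bracket: h₀ sin ϕ sin δ + cos ϕ cos δ sin h₀ = 2.1974×0.87715×0.30570 + 0.48022×0.95213×0.80999 = 0.589221 + 0.370353 = 0.959574.
Q̄ = (S_0/π) × [bracket] = (1361/π) × 0.959574 = 415.71 W/m².
— Configuration B (ϕ=+4.3°):
cos h₀ = −tan(+4.3°) tan(-5.700°) = 0.0075, h₀ = 1.5633 rad.
Bracket: h₀ sin ϕ sin δ + cos ϕ cos δ sin h₀ = 1.5633×0.07498×-0.09932 + 0.99719×0.99506×0.99997 = -0.011642 + 0.992234 = 0.980592.
Q̄ = (S_0/π) × [bracket] = (1361/π) × 0.980592 = 424.81 W/m².
Ratio Q̄_A / Q̄_B = 415.71 / 424.81 = 0.9786.

Q̄_A / Q̄_B ≈ 0.979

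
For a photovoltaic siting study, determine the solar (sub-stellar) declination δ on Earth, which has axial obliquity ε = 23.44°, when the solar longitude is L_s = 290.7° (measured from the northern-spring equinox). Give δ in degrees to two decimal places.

sin δ = sin ε · sin L_s = sin 23.44° × sin 290.7° = -0.372109.
δ = arcsin(-0.372109) = -21.85°.

δ = -21.85°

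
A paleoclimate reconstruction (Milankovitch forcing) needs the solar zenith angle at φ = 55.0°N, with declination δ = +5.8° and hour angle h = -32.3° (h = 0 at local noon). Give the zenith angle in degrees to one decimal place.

θ_z = 55.6°

cos θ_z = sin φ sin δ + cos φ cos δ cos h = 0.082780 + 0.482340 = 0.565120.
θ_z = arccos(0.565120) = 55.6°.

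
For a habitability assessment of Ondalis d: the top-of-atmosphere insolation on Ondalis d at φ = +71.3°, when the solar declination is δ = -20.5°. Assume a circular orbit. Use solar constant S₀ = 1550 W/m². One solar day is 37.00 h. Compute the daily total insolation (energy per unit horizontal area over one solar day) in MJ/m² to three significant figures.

0.00 MJ/m²

cos H₀ = −tan(+71.3°) tan(-20.500°) = 1.1046 ≥ 1 ⇒ polar night, H₀ = 0 and Q̄ = 0.
Daily total = Q̄ × 37.00 h × 3600 s/h = 0.00 MJ/m².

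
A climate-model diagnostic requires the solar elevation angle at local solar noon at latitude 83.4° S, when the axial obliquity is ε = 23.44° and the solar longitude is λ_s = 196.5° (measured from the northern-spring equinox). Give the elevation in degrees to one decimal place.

13.1°

Solar declination: sin δ = sin ε · sin λ_s = sin 23.44° × sin 196.5° = -0.11298, so δ = -6.487°.
At local noon the hour angle is zero, so the zenith angle equals |φ − δ| = |-83.4° − (-6.487°)| = 76.913°.
Elevation = 90° − 76.913° = 13.1°.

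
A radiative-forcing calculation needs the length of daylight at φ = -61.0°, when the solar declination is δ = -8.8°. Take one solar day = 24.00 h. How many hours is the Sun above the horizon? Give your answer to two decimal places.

cos H₀ = −tan φ · tan δ = −tan(-61.0°) × tan(-8.800°) = -0.2793, so H₀ = 1.8538 rad = 106.22°.
Daylight = 2H₀/(2π) × 24.00 h = (1.8538/π) × 24.00 = 14.16 h.

14.16 h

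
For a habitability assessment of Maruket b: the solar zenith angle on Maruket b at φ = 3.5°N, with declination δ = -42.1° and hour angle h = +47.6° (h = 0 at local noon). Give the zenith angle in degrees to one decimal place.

cos θ_z = sin φ sin δ + cos φ cos δ cos h = -0.040929 + 0.499383 = 0.458454.
θ_z = arccos(0.458454) = 62.7°.

θ_z = 62.7°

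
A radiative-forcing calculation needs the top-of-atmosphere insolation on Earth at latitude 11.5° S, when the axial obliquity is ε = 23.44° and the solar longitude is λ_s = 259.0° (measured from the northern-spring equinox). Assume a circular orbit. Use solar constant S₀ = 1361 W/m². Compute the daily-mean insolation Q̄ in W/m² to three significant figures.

Solar declination: sin δ = sin ε · sin λ_s = sin 23.44° × sin 259.0° = -0.39048, so δ = -22.984°.
cos H₀ = −tan(-11.5°) tan(-22.984°) = -0.0863, H₀ = 1.6572 rad.
Bracket: H₀ sin φ sin δ + cos φ cos δ sin H₀ = 1.6572×-0.19937×-0.39048 + 0.97992×0.92061×0.99627 = 0.129013 + 0.898759 = 1.027772.
Q̄ = (S₀/π) × [bracket] = (1361/π) × 1.027772 = 445.3 W/m².

Q̄ ≈ 445 W/m²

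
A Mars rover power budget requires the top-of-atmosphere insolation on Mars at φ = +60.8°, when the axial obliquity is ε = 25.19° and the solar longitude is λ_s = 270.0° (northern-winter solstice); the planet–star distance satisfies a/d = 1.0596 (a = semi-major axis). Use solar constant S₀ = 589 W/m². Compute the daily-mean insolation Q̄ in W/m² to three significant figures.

Solar declination: sin δ = sin ε · sin λ_s = sin 25.19° × sin 270.0° = -0.42562, so δ = -25.190°.
cos H₀ = −tan(+60.8°) tan(-25.190°) = 0.8416, H₀ = 0.5706 rad.
Bracket: H₀ sin φ sin δ + cos φ cos δ sin H₀ = 0.5706×0.87292×-0.42562 + 0.48786×0.90490×0.54011 = -0.211996 + 0.238439 = 0.026443.
Inverse-square distance factor (a/d)² = 1.0596² = 1.122752.
Q̄ = (S₀/π) × 1.122752 × [bracket] = (589/π) × 1.122752 × 0.026443 = 5.566 W/m².

Q̄ ≈ 5.57 W/m²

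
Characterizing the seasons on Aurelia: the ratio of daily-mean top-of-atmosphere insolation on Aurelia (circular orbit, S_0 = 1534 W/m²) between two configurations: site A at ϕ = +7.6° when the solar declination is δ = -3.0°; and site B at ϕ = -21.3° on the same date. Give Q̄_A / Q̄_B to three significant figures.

Q̄_A / Q̄_B ≈ 1.02

— Configuration A (ϕ=+7.6°):
cos h₀ = −tan(+7.6°) tan(-3.000°) = 0.0070, h₀ = 1.5638 rad.
Bracket: h₀ sin ϕ sin δ + cos ϕ cos δ sin h₀ = 1.5638×0.13226×-0.05234 + 0.99122×0.99863×0.99998 = -0.010825 + 0.989842 = 0.979017.
Q̄ = (S_0/π) × [bracket] = (1534/π) × 0.979017 = 478.04 W/m².
— Configuration B (ϕ=-21.3°):
cos h₀ = −tan(-21.3°) tan(-3.000°) = -0.0204, h₀ = 1.5912 rad.
Bracket: h₀ sin ϕ sin δ + cos ϕ cos δ sin h₀ = 1.5912×-0.36325×-0.05234 + 0.93169×0.99863×0.99979 = 0.030253 + 0.930218 = 0.960471.
Q̄ = (S_0/π) × [bracket] = (1534/π) × 0.960471 = 468.99 W/m².
Ratio Q̄_A / Q̄_B = 478.04 / 468.99 = 1.019.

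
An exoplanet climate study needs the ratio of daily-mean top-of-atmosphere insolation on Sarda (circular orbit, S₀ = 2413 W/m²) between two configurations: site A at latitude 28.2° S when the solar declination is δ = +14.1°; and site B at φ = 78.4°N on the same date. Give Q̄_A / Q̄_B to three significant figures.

Q̄_A / Q̄_B ≈ 0.909

— Configuration A (φ=-28.2°):
cos H₀ = −tan(-28.2°) tan(+14.100°) = 0.1347, H₀ = 1.4357 rad.
Bracket: H₀ sin φ sin δ + cos φ cos δ sin H₀ = 1.4357×-0.47255×0.24362 + 0.88130×0.96987×0.99089 = -0.165282 + 0.846960 = 0.681678.
Q̄ = (S₀/π) × [bracket] = (2413/π) × 0.681678 = 523.58 W/m².
— Configuration B (φ=+78.4°):
cos H₀ = −tan(+78.4°) tan(+14.100°) = -1.2237 ≤ −1 ⇒ polar day, H₀ = π.
Bracket: H₀ sin φ sin δ + cos φ cos δ sin H₀ = 3.1416×0.97958×0.24362 + 0.20108×0.96987×0.00000 = 0.749728 + 0.000000 = 0.749728.
Q̄ = (S₀/π) × [bracket] = (2413/π) × 0.749728 = 575.85 W/m².
Ratio Q̄_A / Q̄_B = 523.58 / 575.85 = 0.9092.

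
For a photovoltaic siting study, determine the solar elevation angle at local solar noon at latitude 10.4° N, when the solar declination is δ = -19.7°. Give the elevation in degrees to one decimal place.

At local noon the hour angle is zero, so the zenith angle equals |φ − δ| = |+10.4° − (-19.700°)| = 30.100°.
Elevation = 90° − 30.100° = 59.9°.

59.9°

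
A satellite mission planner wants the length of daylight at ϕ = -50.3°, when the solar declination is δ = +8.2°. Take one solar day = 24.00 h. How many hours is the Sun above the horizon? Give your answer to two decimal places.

cos h₀ = −tan ϕ · tan δ = −tan(-50.3°) × tan(+8.200°) = 0.1736, so h₀ = 1.3963 rad = 80.00°.
Daylight = 2h₀/(2π) × 24.00 h = (1.3963/π) × 24.00 = 10.67 h.

10.67 h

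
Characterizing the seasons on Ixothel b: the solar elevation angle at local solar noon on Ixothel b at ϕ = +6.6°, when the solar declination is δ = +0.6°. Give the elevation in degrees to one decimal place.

At local noon the hour angle is zero, so the zenith angle equals |ϕ − δ| = |+6.6° − (+0.600°)| = 6.000°.
Elevation = 90° − 6.000° = 84.0°.

84.0°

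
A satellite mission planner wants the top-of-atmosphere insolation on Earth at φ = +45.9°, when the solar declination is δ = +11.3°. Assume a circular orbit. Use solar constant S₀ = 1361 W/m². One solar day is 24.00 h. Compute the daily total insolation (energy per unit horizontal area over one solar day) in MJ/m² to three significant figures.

cos H₀ = −tan(+45.9°) tan(+11.300°) = -0.2062, H₀ = 1.7785 rad.
Bracket: H₀ sin φ sin δ + cos φ cos δ sin H₀ = 1.7785×0.71813×0.19595 + 0.69591×0.98061×0.97851 = 0.250266 + 0.667751 = 0.918017.
Q̄ = (S₀/π) × [bracket] = (1361/π) × 0.918017 = 397.70 W/m².
Daily total = Q̄ × 24.00 h × 3600 s/h = 397.70 × 24.00 × 3600 / 10⁶ = 34.36 MJ/m².

34.4 MJ/m²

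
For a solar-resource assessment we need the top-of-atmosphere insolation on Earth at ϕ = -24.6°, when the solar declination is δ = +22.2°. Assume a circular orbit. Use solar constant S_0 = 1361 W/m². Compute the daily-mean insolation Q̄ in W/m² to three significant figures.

cos h₀ = −tan(-24.6°) tan(+22.200°) = 0.1868, h₀ = 1.3829 rad.
Bracket: h₀ sin ϕ sin δ + cos ϕ cos δ sin h₀ = 1.3829×-0.41628×0.37784 + 0.90924×0.92587×0.98239 = -0.217513 + 0.827013 = 0.609500.
Q̄ = (S_0/π) × [bracket] = (1361/π) × 0.609500 = 264.0 W/m².

Q̄ ≈ 264 W/m²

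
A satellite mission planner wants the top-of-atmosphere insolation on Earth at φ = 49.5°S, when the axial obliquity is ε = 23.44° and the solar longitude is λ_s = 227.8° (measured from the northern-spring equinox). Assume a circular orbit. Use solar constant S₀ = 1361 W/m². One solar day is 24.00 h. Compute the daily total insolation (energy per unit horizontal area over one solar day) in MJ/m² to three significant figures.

37.9 MJ/m²

Solar declination: sin δ = sin ε · sin λ_s = sin 23.44° × sin 227.8° = -0.29468, so δ = -17.139°.
cos H₀ = −tan(-49.5°) tan(-17.139°) = -0.3611, H₀ = 1.9402 rad.
Bracket: H₀ sin φ sin δ + cos φ cos δ sin H₀ = 1.9402×-0.76041×-0.29468 + 0.64945×0.95559×0.93254 = 0.434755 + 0.578742 = 1.013497.
Q̄ = (S₀/π) × [bracket] = (1361/π) × 1.013497 = 439.07 W/m².
Daily total = Q̄ × 24.00 h × 3600 s/h = 439.07 × 24.00 × 3600 / 10⁶ = 37.94 MJ/m².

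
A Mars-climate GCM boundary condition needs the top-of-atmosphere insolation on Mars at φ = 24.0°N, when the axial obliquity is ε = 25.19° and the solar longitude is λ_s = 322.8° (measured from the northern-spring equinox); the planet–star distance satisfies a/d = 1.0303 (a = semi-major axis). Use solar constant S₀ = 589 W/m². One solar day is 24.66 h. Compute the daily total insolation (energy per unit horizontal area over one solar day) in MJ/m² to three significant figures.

12.8 MJ/m²

Solar declination: sin δ = sin ε · sin λ_s = sin 25.19° × sin 322.8° = -0.25733, so δ = -14.912°.
cos H₀ = −tan(+24.0°) tan(-14.912°) = 0.1186, H₀ = 1.4520 rad.
Bracket: H₀ sin φ sin δ + cos φ cos δ sin H₀ = 1.4520×0.40674×-0.25733 + 0.91355×0.96632×0.99295 = -0.151976 + 0.876558 = 0.724582.
Inverse-square distance factor (a/d)² = 1.0303² = 1.061518.
Q̄ = (S₀/π) × 1.061518 × [bracket] = (589/π) × 1.061518 × 0.724582 = 144.21 W/m².
Daily total = Q̄ × 24.66 h × 3600 s/h = 144.21 × 24.66 × 3600 / 10⁶ = 12.80 MJ/m².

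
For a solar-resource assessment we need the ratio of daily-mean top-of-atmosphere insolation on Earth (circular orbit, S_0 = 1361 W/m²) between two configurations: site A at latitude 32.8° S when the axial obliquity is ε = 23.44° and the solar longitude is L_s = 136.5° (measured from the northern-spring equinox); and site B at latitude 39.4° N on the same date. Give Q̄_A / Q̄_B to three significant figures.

— Configuration A (ϕ=-32.8°):
Solar declination: sin δ = sin ε · sin L_s = sin 23.44° × sin 136.5° = 0.27382, so δ = +15.892°.
cos h₀ = −tan(-32.8°) tan(+15.892°) = 0.1835, h₀ = 1.3863 rad.
Bracket: h₀ sin ϕ sin δ + cos ϕ cos δ sin h₀ = 1.3863×-0.54171×0.27382 + 0.84057×0.96178×0.98302 = -0.205631 + 0.794716 = 0.589085.
Q̄ = (S_0/π) × [bracket] = (1361/π) × 0.589085 = 255.20 W/m².
— Configuration B (ϕ=+39.4°):
cos h₀ = −tan(+39.4°) tan(+15.892°) = -0.2339, h₀ = 1.8068 rad.
Bracket: h₀ sin ϕ sin δ + cos ϕ cos δ sin h₀ = 1.8068×0.63473×0.27382 + 0.77273×0.96178×0.97227 = 0.314025 + 0.722587 = 1.036612.
Q̄ = (S_0/π) × [bracket] = (1361/π) × 1.036612 = 449.08 W/m².
Ratio Q̄_A / Q̄_B = 255.20 / 449.08 = 0.5683.

Q̄_A / Q̄_B ≈ 0.568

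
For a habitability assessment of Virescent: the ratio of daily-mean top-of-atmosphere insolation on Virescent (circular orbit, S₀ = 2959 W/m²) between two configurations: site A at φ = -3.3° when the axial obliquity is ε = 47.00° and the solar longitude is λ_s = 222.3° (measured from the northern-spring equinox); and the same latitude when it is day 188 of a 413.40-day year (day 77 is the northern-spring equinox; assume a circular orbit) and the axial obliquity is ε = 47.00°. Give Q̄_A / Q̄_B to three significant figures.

Q̄_A / Q̄_B ≈ 1.47

— Configuration A (φ=-3.3°):
Solar declination: sin δ = sin ε · sin λ_s = sin 47.00° × sin 222.3° = -0.49221, so δ = -29.486°.
cos H₀ = −tan(-3.3°) tan(-29.486°) = -0.0326, H₀ = 1.6034 rad.
Bracket: H₀ sin φ sin δ + cos φ cos δ sin H₀ = 1.6034×-0.05756×-0.49221 + 0.99834×0.87048×0.99947 = 0.045427 + 0.868574 = 0.914001.
Q̄ = (S₀/π) × [bracket] = (2959/π) × 0.914001 = 860.88 W/m².
— Configuration B (φ=-3.3°):
Solar longitude: λ_s = 360° × (188 − 77)/413.40 = 96.662°.
sin δ = sin 47.00° × sin 96.662° = 0.72642, so δ = +46.587°.
cos H₀ = −tan(-3.3°) tan(+46.587°) = 0.0609, H₀ = 1.5098 rad.
Bracket: H₀ sin φ sin δ + cos φ cos δ sin H₀ = 1.5098×-0.05756×0.72642 + 0.99834×0.68726×0.99814 = -0.063129 + 0.684843 = 0.621714.
Q̄ = (S₀/π) × [bracket] = (2959/π) × 0.621714 = 585.58 W/m².
Ratio Q̄_A / Q̄_B = 860.88 / 585.58 = 1.470.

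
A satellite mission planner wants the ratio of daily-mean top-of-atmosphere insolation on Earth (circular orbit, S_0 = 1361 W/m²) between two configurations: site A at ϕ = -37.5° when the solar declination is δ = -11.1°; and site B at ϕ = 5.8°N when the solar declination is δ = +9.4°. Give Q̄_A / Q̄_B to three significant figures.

Q̄_A / Q̄_B ≈ 0.964

— Configuration A (ϕ=-37.5°):
cos h₀ = −tan(-37.5°) tan(-11.100°) = -0.1505, h₀ = 1.7219 rad.
Bracket: h₀ sin ϕ sin δ + cos ϕ cos δ sin h₀ = 1.7219×-0.60876×-0.19252 + 0.79335×0.98129×0.98860 = 0.201804 + 0.769631 = 0.971435.
Q̄ = (S_0/π) × [bracket] = (1361/π) × 0.971435 = 420.84 W/m².
— Configuration B (ϕ=+5.8°):
cos h₀ = −tan(+5.8°) tan(+9.400°) = -0.0168, h₀ = 1.5876 rad.
Bracket: h₀ sin ϕ sin δ + cos ϕ cos δ sin h₀ = 1.5876×0.10106×0.16333 + 0.99488×0.98657×0.99986 = 0.026205 + 0.981381 = 1.007586.
Q̄ = (S_0/π) × [bracket] = (1361/π) × 1.007586 = 436.51 W/m².
Ratio Q̄_A / Q̄_B = 420.84 / 436.51 = 0.9641.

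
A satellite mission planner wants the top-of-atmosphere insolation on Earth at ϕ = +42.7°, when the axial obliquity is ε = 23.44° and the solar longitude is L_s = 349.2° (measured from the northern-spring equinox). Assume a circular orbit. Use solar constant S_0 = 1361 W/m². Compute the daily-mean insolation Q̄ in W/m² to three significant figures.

Q̄ ≈ 284 W/m²

Solar declination: sin δ = sin ε · sin L_s = sin 23.44° × sin 349.2° = -0.07454, so δ = -4.275°.
cos h₀ = −tan(+42.7°) tan(-4.275°) = 0.0690, h₀ = 1.5018 rad.
Bracket: h₀ sin ϕ sin δ + cos ϕ cos δ sin h₀ = 1.5018×0.67816×-0.07454 + 0.73491×0.99722×0.99762 = -0.075916 + 0.731123 = 0.655207.
Q̄ = (S_0/π) × [bracket] = (1361/π) × 0.655207 = 283.8 W/m².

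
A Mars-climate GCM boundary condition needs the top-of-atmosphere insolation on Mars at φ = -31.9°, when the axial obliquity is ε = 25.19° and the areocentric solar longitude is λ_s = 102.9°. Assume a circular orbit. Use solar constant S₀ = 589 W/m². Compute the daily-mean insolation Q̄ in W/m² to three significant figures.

sin δ = sin 25.19° × sin 102.9° = 0.41488, so δ = +24.512°.
cos H₀ = −tan(-31.9°) tan(+24.512°) = 0.2838, H₀ = 1.2830 rad.
Bracket: H₀ sin φ sin δ + cos φ cos δ sin H₀ = 1.2830×-0.52844×0.41488 + 0.84897×0.90988×0.95888 = -0.281284 + 0.740697 = 0.459413.
Q̄ = (S₀/π) × [bracket] = (589/π) × 0.459413 = 86.13 W/m².

Q̄ ≈ 86.1 W/m²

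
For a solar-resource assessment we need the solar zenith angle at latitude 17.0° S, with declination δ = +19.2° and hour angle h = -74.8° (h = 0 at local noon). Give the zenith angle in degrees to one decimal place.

θ_z = 81.9°

cos θ_z = sin φ sin δ + cos φ cos δ cos h = -0.096151 + 0.236786 = 0.140635.
θ_z = arccos(0.140635) = 81.9°.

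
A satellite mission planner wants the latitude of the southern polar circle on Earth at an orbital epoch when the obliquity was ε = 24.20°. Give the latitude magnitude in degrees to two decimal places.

65.80°

The polar circle is the lowest latitude that experiences at least one full rotation of continuous darkness at the northern-summer solstice; it lies at |ϕ| = 90° − ε = 90° − 24.20° = 65.80°.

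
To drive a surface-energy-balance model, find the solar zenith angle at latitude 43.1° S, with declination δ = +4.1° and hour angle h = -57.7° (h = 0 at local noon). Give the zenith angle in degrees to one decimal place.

θ_z = 70.1°

cos θ_z = sin ϕ sin δ + cos ϕ cos δ cos h = -0.048852 + 0.389165 = 0.340313.
θ_z = arccos(0.340313) = 70.1°.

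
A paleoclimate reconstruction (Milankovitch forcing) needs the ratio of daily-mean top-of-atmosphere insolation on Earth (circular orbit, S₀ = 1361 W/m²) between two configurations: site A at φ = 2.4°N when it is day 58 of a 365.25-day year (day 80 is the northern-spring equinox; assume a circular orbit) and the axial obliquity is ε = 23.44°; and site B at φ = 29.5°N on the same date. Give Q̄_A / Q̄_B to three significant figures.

— Configuration A (φ=+2.4°):
Solar longitude: λ_s = 360° × (58 − 80)/365.25 = -21.684°, i.e. -21.684° + 360° = 338.316°.
sin δ = sin 23.44° × sin 338.316° = -0.14698, so δ = -8.452°.
cos H₀ = −tan(+2.4°) tan(-8.452°) = 0.0062, H₀ = 1.5646 rad.
Bracket: H₀ sin φ sin δ + cos φ cos δ sin H₀ = 1.5646×0.04188×-0.14698 + 0.99912×0.98914×0.99998 = -0.009631 + 0.988250 = 0.978619.
Q̄ = (S₀/π) × [bracket] = (1361/π) × 0.978619 = 423.96 W/m².
— Configuration B (φ=+29.5°):
cos H₀ = −tan(+29.5°) tan(-8.452°) = 0.0841, H₀ = 1.4866 rad.
Bracket: H₀ sin φ sin δ + cos φ cos δ sin H₀ = 1.4866×0.49242×-0.14698 + 0.87036×0.98914×0.99646 = -0.107594 + 0.857860 = 0.750266.
Q̄ = (S₀/π) × [bracket] = (1361/π) × 0.750266 = 325.03 W/m².
Ratio Q̄_A / Q̄_B = 423.96 / 325.03 = 1.304.

Q̄_A / Q̄_B ≈ 1.30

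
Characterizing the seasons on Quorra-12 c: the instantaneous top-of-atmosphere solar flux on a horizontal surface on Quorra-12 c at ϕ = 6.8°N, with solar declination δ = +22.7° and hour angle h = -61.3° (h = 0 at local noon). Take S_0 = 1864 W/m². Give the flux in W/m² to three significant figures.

905 W/m²

cos θ_z = sin ϕ sin δ + cos ϕ cos δ cos h = 0.045693 + 0.439908 = 0.485601.
Flux = S_0 · cos θ_z = 1864 × 0.485601 = 905.2 W/m².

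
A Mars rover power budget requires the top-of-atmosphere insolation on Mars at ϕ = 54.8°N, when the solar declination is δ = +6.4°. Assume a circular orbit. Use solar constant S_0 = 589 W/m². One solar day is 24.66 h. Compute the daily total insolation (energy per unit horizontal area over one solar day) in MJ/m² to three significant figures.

cos h₀ = −tan(+54.8°) tan(+6.400°) = -0.1590, h₀ = 1.7305 rad.
Bracket: h₀ sin ϕ sin δ + cos ϕ cos δ sin h₀ = 1.7305×0.81714×0.11147 + 0.57643×0.99377×0.98728 = 0.157625 + 0.565552 = 0.723177.
Q̄ = (S_0/π) × [bracket] = (589/π) × 0.723177 = 135.58 W/m².
Daily total = Q̄ × 24.66 h × 3600 s/h = 135.58 × 24.66 × 3600 / 10⁶ = 12.04 MJ/m².

12.0 MJ/m²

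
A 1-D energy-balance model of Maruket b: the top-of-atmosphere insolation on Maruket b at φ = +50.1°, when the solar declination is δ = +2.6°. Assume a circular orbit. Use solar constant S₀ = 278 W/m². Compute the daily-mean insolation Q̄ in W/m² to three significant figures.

Q̄ ≈ 61.6 W/m²

cos H₀ = −tan(+50.1°) tan(+2.600°) = -0.0543, H₀ = 1.6251 rad.
Bracket: H₀ sin φ sin δ + cos φ cos δ sin H₀ = 1.6251×0.76717×0.04536 + 0.64145×0.99897×0.99852 = 0.056552 + 0.639841 = 0.696393.
Q̄ = (S₀/π) × [bracket] = (278/π) × 0.696393 = 61.62 W/m².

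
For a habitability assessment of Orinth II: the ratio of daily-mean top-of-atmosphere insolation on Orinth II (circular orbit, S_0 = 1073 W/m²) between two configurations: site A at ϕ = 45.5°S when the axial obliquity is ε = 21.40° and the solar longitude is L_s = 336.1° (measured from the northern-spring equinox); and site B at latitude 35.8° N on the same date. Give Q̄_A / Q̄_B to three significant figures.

Q̄_A / Q̄_B ≈ 1.29

— Configuration A (ϕ=-45.5°):
Solar declination: sin δ = sin ε · sin L_s = sin 21.40° × sin 336.1° = -0.14783, so δ = -8.501°.
cos h₀ = −tan(-45.5°) tan(-8.501°) = -0.1521, h₀ = 1.7235 rad.
Bracket: h₀ sin ϕ sin δ + cos ϕ cos δ sin h₀ = 1.7235×-0.71325×-0.14783 + 0.70091×0.98901×0.98837 = 0.181725 + 0.685145 = 0.866870.
Q̄ = (S_0/π) × [bracket] = (1073/π) × 0.866870 = 296.08 W/m².
— Configuration B (ϕ=+35.8°):
cos h₀ = −tan(+35.8°) tan(-8.501°) = 0.1078, h₀ = 1.4628 rad.
Bracket: h₀ sin ϕ sin δ + cos ϕ cos δ sin h₀ = 1.4628×0.58496×-0.14783 + 0.81106×0.98901×0.99417 = -0.126495 + 0.797470 = 0.670975.
Q̄ = (S_0/π) × [bracket] = (1073/π) × 0.670975 = 229.17 W/m².
Ratio Q̄_A / Q̄_B = 296.08 / 229.17 = 1.292.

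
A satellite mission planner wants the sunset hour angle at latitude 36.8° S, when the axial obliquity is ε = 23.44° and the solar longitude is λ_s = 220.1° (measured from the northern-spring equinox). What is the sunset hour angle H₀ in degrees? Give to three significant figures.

H₀ = 101°

Solar declination: sin δ = sin ε · sin λ_s = sin 23.44° × sin 220.1° = -0.25622, so δ = -14.846°.
cos H₀ = −tan φ · tan δ = −tan(-36.8°) × tan(-14.846°) = -0.1983, so H₀ = 1.7704 rad = 101.44°.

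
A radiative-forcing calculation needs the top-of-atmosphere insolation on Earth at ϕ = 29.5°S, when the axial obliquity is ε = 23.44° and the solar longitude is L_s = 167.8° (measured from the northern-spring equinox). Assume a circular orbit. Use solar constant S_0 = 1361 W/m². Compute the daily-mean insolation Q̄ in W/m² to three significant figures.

Solar declination: sin δ = sin ε · sin L_s = sin 23.44° × sin 167.8° = 0.08406, so δ = +4.822°.
cos h₀ = −tan(-29.5°) tan(+4.822°) = 0.0477, h₀ = 1.5230 rad.
Bracket: h₀ sin ϕ sin δ + cos ϕ cos δ sin h₀ = 1.5230×-0.49242×0.08406 + 0.87036×0.99646×0.99886 = -0.063041 + 0.866290 = 0.803249.
Q̄ = (S_0/π) × [bracket] = (1361/π) × 0.803249 = 348.0 W/m².

Q̄ ≈ 348 W/m²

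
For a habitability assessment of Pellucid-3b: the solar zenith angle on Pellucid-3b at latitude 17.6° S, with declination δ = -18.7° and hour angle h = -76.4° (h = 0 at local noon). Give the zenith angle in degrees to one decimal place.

cos θ_z = sin ϕ sin δ + cos ϕ cos δ cos h = 0.096944 + 0.212303 = 0.309247.
θ_z = arccos(0.309247) = 72.0°.

θ_z = 72.0°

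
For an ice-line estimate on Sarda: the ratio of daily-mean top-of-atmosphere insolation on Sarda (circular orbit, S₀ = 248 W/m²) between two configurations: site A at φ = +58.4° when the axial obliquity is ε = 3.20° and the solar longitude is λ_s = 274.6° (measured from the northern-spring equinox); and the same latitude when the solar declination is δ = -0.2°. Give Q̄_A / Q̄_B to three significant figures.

Q̄_A / Q̄_B ≈ 0.868

— Configuration A (φ=+58.4°):
Solar declination: sin δ = sin ε · sin λ_s = sin 3.20° × sin 274.6° = -0.05564, so δ = -3.190°.
cos H₀ = −tan(+58.4°) tan(-3.190°) = 0.0906, H₀ = 1.4801 rad.
Bracket: H₀ sin φ sin δ + cos φ cos δ sin H₀ = 1.4801×0.85173×-0.05564 + 0.52399×0.99845×0.99589 = -0.070142 + 0.521028 = 0.450886.
Q̄ = (S₀/π) × [bracket] = (248/π) × 0.450886 = 35.593 W/m².
— Configuration B (φ=+58.4°):
cos H₀ = −tan(+58.4°) tan(-0.200°) = 0.0057, H₀ = 1.5651 rad.
Bracket: H₀ sin φ sin δ + cos φ cos δ sin H₀ = 1.5651×0.85173×-0.00349 + 0.52399×0.99999×0.99998 = -0.004652 + 0.523974 = 0.519322.
Q̄ = (S₀/π) × [bracket] = (248/π) × 0.519322 = 40.996 W/m².
Ratio Q̄_A / Q̄_B = 35.593 / 40.996 = 0.8682.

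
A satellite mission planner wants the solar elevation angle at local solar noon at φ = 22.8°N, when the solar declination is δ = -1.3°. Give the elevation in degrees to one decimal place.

65.9°

At local noon the hour angle is zero, so the zenith angle equals |φ − δ| = |+22.8° − (-1.300°)| = 24.100°.
Elevation = 90° − 24.100° = 65.9°.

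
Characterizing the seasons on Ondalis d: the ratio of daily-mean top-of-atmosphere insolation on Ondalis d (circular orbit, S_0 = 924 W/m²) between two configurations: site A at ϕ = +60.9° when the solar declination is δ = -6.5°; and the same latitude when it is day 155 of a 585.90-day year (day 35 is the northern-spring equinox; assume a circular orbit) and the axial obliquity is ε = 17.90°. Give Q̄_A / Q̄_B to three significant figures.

— Configuration A (ϕ=+60.9°):
cos h₀ = −tan(+60.9°) tan(-6.500°) = 0.2047, h₀ = 1.3646 rad.
Bracket: h₀ sin ϕ sin δ + cos ϕ cos δ sin h₀ = 1.3646×0.87377×-0.11320 + 0.48634×0.99357×0.97882 = -0.134974 + 0.472978 = 0.338004.
Q̄ = (S_0/π) × [bracket] = (924/π) × 0.338004 = 99.413 W/m².
— Configuration B (ϕ=+60.9°):
Solar longitude: L_s = 360° × (155 − 35)/585.90 = 73.733°.
sin δ = sin 17.90° × sin 73.733° = 0.29505, so δ = +17.161°.
cos h₀ = −tan(+60.9°) tan(+17.161°) = -0.5548, h₀ = 2.1589 rad.
Bracket: h₀ sin ϕ sin δ + cos ϕ cos δ sin h₀ = 2.1589×0.87377×0.29505 + 0.48634×0.95548×0.83198 = 0.556577 + 0.386611 = 0.943188.
Q̄ = (S_0/π) × [bracket] = (924/π) × 0.943188 = 277.41 W/m².
Ratio Q̄_A / Q̄_B = 99.413 / 277.41 = 0.3584.

Q̄_A / Q̄_B ≈ 0.358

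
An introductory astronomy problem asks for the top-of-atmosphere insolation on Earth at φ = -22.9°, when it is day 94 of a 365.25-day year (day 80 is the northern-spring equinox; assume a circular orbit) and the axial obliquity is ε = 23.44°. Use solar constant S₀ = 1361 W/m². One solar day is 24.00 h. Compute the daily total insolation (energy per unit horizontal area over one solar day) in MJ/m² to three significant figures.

Solar longitude: λ_s = 360° × (94 − 80)/365.25 = 13.799°.
sin δ = sin 23.44° × sin 13.799° = 0.09488, so δ = +5.444°.
cos H₀ = −tan(-22.9°) tan(+5.444°) = 0.0403, H₀ = 1.5305 rad.
Bracket: H₀ sin φ sin δ + cos φ cos δ sin H₀ = 1.5305×-0.38912×0.09488 + 0.92119×0.99549×0.99919 = -0.056506 + 0.916293 = 0.859787.
Q̄ = (S₀/π) × [bracket] = (1361/π) × 0.859787 = 372.48 W/m².
Daily total = Q̄ × 24.00 h × 3600 s/h = 372.48 × 24.00 × 3600 / 10⁶ = 32.18 MJ/m².

32.2 MJ/m²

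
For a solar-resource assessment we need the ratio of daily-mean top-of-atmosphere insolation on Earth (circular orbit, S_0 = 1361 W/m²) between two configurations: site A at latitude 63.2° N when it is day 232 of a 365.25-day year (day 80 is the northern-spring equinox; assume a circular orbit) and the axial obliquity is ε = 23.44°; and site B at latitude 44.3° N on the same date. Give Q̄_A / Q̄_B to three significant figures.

— Configuration A (ϕ=+63.2°):
Solar longitude: L_s = 360° × (232 − 80)/365.25 = 149.815°.
sin δ = sin 23.44° × sin 149.815° = 0.20000, so δ = +11.537°.
cos h₀ = −tan(+63.2°) tan(+11.537°) = -0.4041, h₀ = 1.9868 rad.
Bracket: h₀ sin ϕ sin δ + cos ϕ cos δ sin h₀ = 1.9868×0.89259×0.20000 + 0.45088×0.97980×0.91471 = 0.354680 + 0.404093 = 0.758773.
Q̄ = (S_0/π) × [bracket] = (1361/π) × 0.758773 = 328.72 W/m².
— Configuration B (ϕ=+44.3°):
cos h₀ = −tan(+44.3°) tan(+11.537°) = -0.1992, h₀ = 1.7713 rad.
Bracket: h₀ sin ϕ sin δ + cos ϕ cos δ sin h₀ = 1.7713×0.69842×0.20000 + 0.71569×0.97980×0.97996 = 0.247422 + 0.687180 = 0.934602.
Q̄ = (S_0/π) × [bracket] = (1361/π) × 0.934602 = 404.89 W/m².
Ratio Q̄_A / Q̄_B = 328.72 / 404.89 = 0.8119.

Q̄_A / Q̄_B ≈ 0.812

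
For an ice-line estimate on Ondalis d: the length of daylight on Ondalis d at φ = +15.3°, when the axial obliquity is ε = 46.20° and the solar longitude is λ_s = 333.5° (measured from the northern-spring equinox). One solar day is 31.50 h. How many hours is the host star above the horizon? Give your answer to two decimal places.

14.82 h

Solar declination: sin δ = sin ε · sin λ_s = sin 46.20° × sin 333.5° = -0.32205, so δ = -18.787°.
cos H₀ = −tan φ · tan δ = −tan(+15.3°) × tan(-18.787°) = 0.0931, so H₀ = 1.4776 rad = 84.66°.
Daylight = 2H₀/(2π) × 31.50 h = (1.4776/π) × 31.50 = 14.82 h.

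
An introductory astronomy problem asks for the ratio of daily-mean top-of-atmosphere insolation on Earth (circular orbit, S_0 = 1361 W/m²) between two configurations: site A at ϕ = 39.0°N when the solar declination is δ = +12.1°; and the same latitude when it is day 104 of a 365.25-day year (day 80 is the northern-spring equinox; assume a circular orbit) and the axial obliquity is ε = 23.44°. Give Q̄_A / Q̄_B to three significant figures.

Q̄_A / Q̄_B ≈ 1.05

— Configuration A (ϕ=+39.0°):
cos h₀ = −tan(+39.0°) tan(+12.100°) = -0.1736, h₀ = 1.7453 rad.
Bracket: h₀ sin ϕ sin δ + cos ϕ cos δ sin h₀ = 1.7453×0.62932×0.20962 + 0.77715×0.97778×0.98482 = 0.230237 + 0.748347 = 0.978584.
Q̄ = (S_0/π) × [bracket] = (1361/π) × 0.978584 = 423.94 W/m².
— Configuration B (ϕ=+39.0°):
Solar longitude: L_s = 360° × (104 − 80)/365.25 = 23.655°.
sin δ = sin 23.44° × sin 23.655° = 0.15960, so δ = +9.184°.
cos h₀ = −tan(+39.0°) tan(+9.184°) = -0.1309, h₀ = 1.7021 rad.
Bracket: h₀ sin ϕ sin δ + cos ϕ cos δ sin h₀ = 1.7021×0.62932×0.15960 + 0.77715×0.98718×0.99139 = 0.170958 + 0.760581 = 0.931539.
Q̄ = (S_0/π) × [bracket] = (1361/π) × 0.931539 = 403.56 W/m².
Ratio Q̄_A / Q̄_B = 423.94 / 403.56 = 1.051.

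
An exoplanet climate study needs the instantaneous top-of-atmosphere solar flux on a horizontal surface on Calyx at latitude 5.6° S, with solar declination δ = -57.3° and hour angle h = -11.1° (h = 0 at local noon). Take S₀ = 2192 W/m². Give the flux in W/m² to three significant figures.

1.34e+03 W/m²

cos θ_z = sin φ sin δ + cos φ cos δ cos h = 0.082117 + 0.527604 = 0.609721.
Flux = S₀ · cos θ_z = 2192 × 0.609721 = 1337 W/m².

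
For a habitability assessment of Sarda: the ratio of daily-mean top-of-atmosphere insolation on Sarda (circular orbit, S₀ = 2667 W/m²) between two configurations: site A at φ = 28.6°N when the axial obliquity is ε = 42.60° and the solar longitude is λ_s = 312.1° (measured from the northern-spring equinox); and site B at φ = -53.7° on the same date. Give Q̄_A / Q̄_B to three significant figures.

— Configuration A (φ=+28.6°):
Solar declination: sin δ = sin ε · sin λ_s = sin 42.60° × sin 312.1° = -0.50223, so δ = -30.147°.
cos H₀ = −tan(+28.6°) tan(-30.147°) = 0.3167, H₀ = 1.2486 rad.
Bracket: H₀ sin φ sin δ + cos φ cos δ sin H₀ = 1.2486×0.47869×-0.50223 + 0.87798×0.86474×0.94854 = -0.300179 + 0.720155 = 0.419976.
Q̄ = (S₀/π) × [bracket] = (2667/π) × 0.419976 = 356.53 W/m².
— Configuration B (φ=-53.7°):
cos H₀ = −tan(-53.7°) tan(-30.147°) = -0.7906, H₀ = 2.4827 rad.
Bracket: H₀ sin φ sin δ + cos φ cos δ sin H₀ = 2.4827×-0.80593×-0.50223 + 0.59201×0.86474×0.61228 = 1.004903 + 0.313447 = 1.318350.
Q̄ = (S₀/π) × [bracket] = (2667/π) × 1.318350 = 1119.2 W/m².
Ratio Q̄_A / Q̄_B = 356.53 / 1119.2 = 0.3186.

Q̄_A / Q̄_B ≈ 0.319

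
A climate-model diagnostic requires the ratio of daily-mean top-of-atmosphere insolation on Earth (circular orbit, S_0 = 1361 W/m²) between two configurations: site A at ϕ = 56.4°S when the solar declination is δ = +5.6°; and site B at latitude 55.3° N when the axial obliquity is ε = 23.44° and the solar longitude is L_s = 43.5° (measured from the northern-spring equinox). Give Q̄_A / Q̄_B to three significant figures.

Q̄_A / Q̄_B ≈ 0.453

— Configuration A (ϕ=-56.4°):
cos h₀ = −tan(-56.4°) tan(+5.600°) = 0.1476, h₀ = 1.4227 rad.
Bracket: h₀ sin ϕ sin δ + cos ϕ cos δ sin h₀ = 1.4227×-0.83292×0.09758 + 0.55339×0.99523×0.98905 = -0.115632 + 0.544720 = 0.429088.
Q̄ = (S_0/π) × [bracket] = (1361/π) × 0.429088 = 185.89 W/m².
— Configuration B (ϕ=+55.3°):
Solar declination: sin δ = sin ε · sin L_s = sin 23.44° × sin 43.5° = 0.27382, so δ = +15.892°.
cos h₀ = −tan(+55.3°) tan(+15.892°) = -0.4112, h₀ = 1.9945 rad.
Bracket: h₀ sin ϕ sin δ + cos ϕ cos δ sin h₀ = 1.9945×0.82214×0.27382 + 0.56928×0.96178×0.91156 = 0.448999 + 0.499099 = 0.948098.
Q̄ = (S_0/π) × [bracket] = (1361/π) × 0.948098 = 410.73 W/m².
Ratio Q̄_A / Q̄_B = 185.89 / 410.73 = 0.4526.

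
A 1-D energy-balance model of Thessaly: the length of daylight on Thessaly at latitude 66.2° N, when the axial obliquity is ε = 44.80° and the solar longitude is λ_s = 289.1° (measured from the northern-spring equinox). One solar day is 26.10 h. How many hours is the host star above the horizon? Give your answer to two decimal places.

Solar declination: sin δ = sin ε · sin λ_s = sin 44.80° × sin 289.1° = -0.66584, so δ = -41.747°.
cos H₀ = −tan φ · tan δ = 2.0234 ≥ 1, so the host star never rises (polar night) and H₀ = 0.
Daylight = 2H₀/(2π) × 26.10 h = (0.0000/π) × 26.10 = 0.00 h.

0.00 h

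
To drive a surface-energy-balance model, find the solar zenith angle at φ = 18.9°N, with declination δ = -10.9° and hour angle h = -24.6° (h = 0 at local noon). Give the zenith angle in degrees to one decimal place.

cos θ_z = sin φ sin δ + cos φ cos δ cos h = -0.061251 + 0.844696 = 0.783445.
θ_z = arccos(0.783445) = 38.4°.

θ_z = 38.4°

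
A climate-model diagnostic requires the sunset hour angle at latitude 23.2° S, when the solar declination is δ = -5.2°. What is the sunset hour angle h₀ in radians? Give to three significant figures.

cos h₀ = −tan ϕ · tan δ = −tan(-23.2°) × tan(-5.200°) = -0.0390, so h₀ = 1.6098 rad = 92.24°.

h₀ = 1.61 rad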